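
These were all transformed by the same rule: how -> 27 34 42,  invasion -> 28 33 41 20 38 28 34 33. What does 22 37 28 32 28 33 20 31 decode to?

criminal

h is letter #8 and maps to 27: an offset of 19. The number is (letter's place in the alphabet, a=1) + 19.
Undoing it on 22 37 28 32 28 33 20 31: 22→(22−19)÷1=3=c, 37→(37−19)÷1=18=r, 28→(28−19)÷1=9=i, 32→(32−19)÷1=13=m, 28→(28−19)÷1=9=i, 33→(33−19)÷1=14=n, 20→(20−19)÷1=1=a, 31→(31−19)÷1=12=l.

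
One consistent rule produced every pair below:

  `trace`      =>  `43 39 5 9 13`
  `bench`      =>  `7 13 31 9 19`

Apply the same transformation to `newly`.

Each letter becomes 2×(its alphabet position, a=1..z=26) + 3.
For newly: n=14→31, e=5→13, w=23→49, l=12→27, y=25→53.

31 13 49 27 53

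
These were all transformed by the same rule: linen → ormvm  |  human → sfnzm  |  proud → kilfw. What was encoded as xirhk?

Each pair mirrors across the alphabet (l↔o, i↔r, n↔m): positions sum to 25. Each letter is replaced by its mirror in the alphabet: a↔z, b↔y, c↔x, and so on (the Atbash cipher).
Decoding xirhk: x↔c, i↔r, r↔i, h↔s, k↔p.

crisp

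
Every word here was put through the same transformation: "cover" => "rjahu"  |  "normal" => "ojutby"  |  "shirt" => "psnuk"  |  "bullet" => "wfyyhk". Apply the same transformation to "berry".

Treating letters as 0–25, the rule is x ↦ 21x + 1 (mod 26).
Applying it to berry: b(1)→21·1+1≡22=w; e(4)→21·4+1≡7=h; r(17)→21·17+1≡20=u; r(17)→21·17+1≡20=u; y(24)→21·24+1≡11=l (all mod 26).

whuul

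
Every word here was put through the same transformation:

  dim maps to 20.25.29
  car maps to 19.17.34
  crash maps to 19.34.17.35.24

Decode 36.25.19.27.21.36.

d is letter #4 and maps to 20: an offset of 16. Letters become their 1-based position plus 16 (so a→17, b→18, …).
Undoing it on 36.25.19.27.21.36: 36→(36−16)÷1=20=t, 25→(25−16)÷1=9=i, 19→(19−16)÷1=3=c, 27→(27−16)÷1=11=k, 21→(21−16)÷1=5=e, 36→(36−16)÷1=20=t.

ticket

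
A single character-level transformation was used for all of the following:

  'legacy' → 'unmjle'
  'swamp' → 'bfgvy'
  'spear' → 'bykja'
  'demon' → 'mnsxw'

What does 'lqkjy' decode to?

Shifts by position in legacy: pos 0: l→u (+9), pos 1: e→n (+9), pos 2: g→m (+6), pos 3: a→j (+9), pos 4: c→l (+9), pos 5: y→e (+6) — repeating every 3. A repeating key of period 3 is used — shifts +9, +9, +6 over and over.
Reversing it on lqkjy: l−9=c, q−9=h, k−6=e, j−9=a, y−9=p.

cheap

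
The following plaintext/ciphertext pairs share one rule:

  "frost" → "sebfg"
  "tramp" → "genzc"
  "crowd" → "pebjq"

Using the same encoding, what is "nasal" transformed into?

Compare letters: f→s is +13, r→e is +13, o→b is +13 — a constant shift. This is a Caesar cipher with shift 13.
For nasal: n+13=a, a+13=n, s+13=f, a+13=n, l+13=y.

anfny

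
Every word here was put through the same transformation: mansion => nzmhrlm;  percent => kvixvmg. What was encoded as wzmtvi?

This is the alphabet-reversal cipher (Atbash): a becomes z, b becomes y, etc.
Undoing it on wzmtvi: w↔d, z↔a, m↔n, t↔g, v↔e, i↔r.

danger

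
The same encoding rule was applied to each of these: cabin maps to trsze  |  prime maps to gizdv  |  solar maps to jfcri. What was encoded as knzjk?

Compare letters: c→t is +17, a→r is +17, b→s is +17 — a constant shift. Each letter is shifted forward by 17 in the alphabet (a Caesar shift of +17).
Decoding knzjk: k−17=t, n−17=w, z−17=i, j−17=s, k−17=t.

twist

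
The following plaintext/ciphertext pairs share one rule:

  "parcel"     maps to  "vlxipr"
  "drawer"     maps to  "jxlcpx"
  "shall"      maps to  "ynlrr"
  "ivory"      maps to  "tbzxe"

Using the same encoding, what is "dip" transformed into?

The shift depends on letter class: consonant p→v is +6, but vowel a→l is +11. Two shifts are in play — +11 for a/e/i/o/u, +6 for every other letter.
For dip: d(cons)+6=j, i(vowel)+11=t, p(cons)+6=v.

jtv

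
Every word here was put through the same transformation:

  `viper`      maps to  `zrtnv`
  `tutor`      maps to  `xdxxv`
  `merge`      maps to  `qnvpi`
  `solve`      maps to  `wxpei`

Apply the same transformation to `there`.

Shifts by position in viper: pos 0: v→z (+4), pos 1: i→r (+9), pos 2: p→t (+4), pos 3: e→n (+9) — repeating every 2. A repeating key of period 2 is used — shifts +4, +9 over and over.
Applying it to there: t+4=x, h+9=q, e+4=i, r+9=a, e+4=i.

xqiai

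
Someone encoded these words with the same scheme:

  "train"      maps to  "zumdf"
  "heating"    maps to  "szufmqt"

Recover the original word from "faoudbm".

apricot

The output letters match the input read backwards, each shifted +12: train reversed is niart. The word is reversed, then every letter is shifted forward by 12.
Reversing it on faoudbm: shift back: f−12=t, a−12=o, o−12=c, u−12=i, d−12=r, b−12=p, m−12=a → tocirpa; then reverse → apricot.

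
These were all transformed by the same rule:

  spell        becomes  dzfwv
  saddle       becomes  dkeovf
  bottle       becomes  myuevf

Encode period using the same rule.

Shifts by position in spell: pos 0: s→d (+11), pos 1: p→z (+10), pos 2: e→f (+1), pos 3: l→w (+11), pos 4: l→v (+10) — repeating every 3. It's a Vigenère-style cipher with numeric key [11,10,1]: position i shifts by key[i mod 3].
For period: p+11=a, e+10=o, r+1=s, i+11=t, o+10=y, d+1=e.

aostye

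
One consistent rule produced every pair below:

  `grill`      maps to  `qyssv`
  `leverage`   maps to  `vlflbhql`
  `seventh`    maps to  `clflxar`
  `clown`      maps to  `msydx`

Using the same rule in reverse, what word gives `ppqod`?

fight

Shifts by position in grill: pos 0: g→q (+10), pos 1: r→y (+7), pos 2: i→s (+10), pos 3: l→s (+7) — repeating every 2. A repeating key of period 2 is used — shifts +10, +7 over and over.
Reversing it on ppqod: p−10=f, p−7=i, q−10=g, o−7=h, d−10=t.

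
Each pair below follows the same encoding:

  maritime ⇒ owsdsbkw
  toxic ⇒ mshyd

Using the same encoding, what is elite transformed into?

Read the word backwards and shift each letter +10.
Applying it to elite: reverse → etile; then shift: e+10=o, t+10=d, i+10=s, l+10=v, e+10=o.

odsvo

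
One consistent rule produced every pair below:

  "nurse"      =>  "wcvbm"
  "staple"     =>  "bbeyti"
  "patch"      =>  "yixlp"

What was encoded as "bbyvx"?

stump

It's a Vigenère-style cipher with numeric key [9,8,4]: position i shifts by key[i mod 3].
Undoing it on bbyvx: b−9=s, b−8=t, y−4=u, v−9=m, x−8=p.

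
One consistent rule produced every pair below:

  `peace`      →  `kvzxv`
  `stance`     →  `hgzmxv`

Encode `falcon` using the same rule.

uzoxlm

Each pair mirrors across the alphabet (p↔k, e↔v, a↔z): positions sum to 25. This is the alphabet-reversal cipher (Atbash): a becomes z, b becomes y, etc.
On falcon: f↔u, a↔z, l↔o, c↔x, o↔l, n↔m.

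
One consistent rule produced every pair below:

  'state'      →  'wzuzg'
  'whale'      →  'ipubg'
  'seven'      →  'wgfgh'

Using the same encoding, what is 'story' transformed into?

s(18)→w(22) and t(19)→z(25) fit y≡3x+20 (mod 26); the inverse of 3 mod 26 is 9. Treating letters as 0–25, the rule is x ↦ 3x + 20 (mod 26).
Applying it to story: s(18)→3·18+20≡22=w; t(19)→3·19+20≡25=z; o(14)→3·14+20≡10=k; r(17)→3·17+20≡19=t; y(24)→3·24+20≡14=o (all mod 26).

wzkto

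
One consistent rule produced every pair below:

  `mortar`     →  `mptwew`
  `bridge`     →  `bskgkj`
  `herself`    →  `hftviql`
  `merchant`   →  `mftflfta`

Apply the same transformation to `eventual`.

In mortar: m→m is +0, o→p is +1, r→t is +2, t→w is +3 — the shift increases by 1 each position. The shift increases by 1 at each position, starting from +0: 0, 1, 2, ….
For eventual: e+0=e, v+1=w, e+2=g, n+3=q, t+4=x, u+5=z, a+6=g, l+7=s.

ewgqxzgs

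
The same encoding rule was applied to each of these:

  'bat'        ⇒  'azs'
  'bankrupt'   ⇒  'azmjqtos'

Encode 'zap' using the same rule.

yzo

Compare letters: b→a is +25, a→z is +25, t→s is +25 — a constant shift. Every letter moves 25 places later in the alphabet, wrapping around z→a.
Applying it to zap: z+25=y, a+25=z, p+25=o.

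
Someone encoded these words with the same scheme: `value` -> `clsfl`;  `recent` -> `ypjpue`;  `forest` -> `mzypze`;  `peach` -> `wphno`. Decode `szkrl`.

The shifts repeat in a cycle of length 2: positions 0,1,… shift by +7, +11, then the pattern repeats.
Decoding szkrl: s−7=l, z−11=o, k−7=d, r−11=g, l−7=e.

lodge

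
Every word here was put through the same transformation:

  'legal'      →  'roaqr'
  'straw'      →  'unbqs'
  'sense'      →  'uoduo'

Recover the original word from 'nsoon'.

l(11)→r(17) and e(4)→o(14) fit y≡19x+16 (mod 26); the inverse of 19 mod 26 is 11. Each letter's alphabet position (a=0..z=25) is mapped through 19·x+16 mod 26 — an affine cipher.
Reversing it on nsoon: n(13)→11·(13−16)≡19=t; s(18)→11·(18−16)≡22=w; o(14)→11·(14−16)≡4=e; o(14)→11·(14−16)≡4=e; n(13)→11·(13−16)≡19=t (all mod 26).

tweet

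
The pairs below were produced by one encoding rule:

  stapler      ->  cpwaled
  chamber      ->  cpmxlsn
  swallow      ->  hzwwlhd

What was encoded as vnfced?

Read the word backwards and shift each letter +11.
Reversing it on vnfced: shift back: v−11=k, n−11=c, f−11=u, c−11=r, e−11=t, d−11=s → kcurts; then reverse → struck.

struck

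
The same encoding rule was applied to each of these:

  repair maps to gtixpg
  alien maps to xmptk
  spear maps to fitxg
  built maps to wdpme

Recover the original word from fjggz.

r(17)→g(6) and e(4)→t(19) fit y≡25x+23 (mod 26); the inverse of 25 mod 26 is 25. Each letter's alphabet position (a=0..z=25) is mapped through 25·x+23 mod 26 — an affine cipher.
Decoding fjggz: f(5)→25·(5−23)≡18=s; j(9)→25·(9−23)≡14=o; g(6)→25·(6−23)≡17=r; g(6)→25·(6−23)≡17=r; z(25)→25·(25−23)≡24=y (all mod 26).

sorry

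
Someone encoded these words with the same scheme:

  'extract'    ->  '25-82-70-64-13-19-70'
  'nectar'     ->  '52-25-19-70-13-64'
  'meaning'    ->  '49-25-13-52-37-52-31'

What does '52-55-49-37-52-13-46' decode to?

e(#5)→25 and x(#24)→82: differences scale by 3, so n = 3·pos + 10. With a=1..z=26, the number is 3·pos + 10.
Reversing it on 52-55-49-37-52-13-46: 52→(52−10)÷3=14=n, 55→(55−10)÷3=15=o, 49→(49−10)÷3=13=m, 37→(37−10)÷3=9=i, 52→(52−10)÷3=14=n, 13→(13−10)÷3=1=a, 46→(46−10)÷3=12=l.

nominal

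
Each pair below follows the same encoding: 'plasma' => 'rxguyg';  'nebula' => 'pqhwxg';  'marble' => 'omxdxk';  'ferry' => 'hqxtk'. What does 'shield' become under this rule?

Shifts by position in plasma: pos 0: p→r (+2), pos 1: l→x (+12), pos 2: a→g (+6), pos 3: s→u (+2), pos 4: m→y (+12), pos 5: a→g (+6) — repeating every 3. A repeating key of period 3 is used — shifts +2, +12, +6 over and over.
On shield: s+2=u, h+12=t, i+6=o, e+2=g, l+12=x, d+6=j.

utogxj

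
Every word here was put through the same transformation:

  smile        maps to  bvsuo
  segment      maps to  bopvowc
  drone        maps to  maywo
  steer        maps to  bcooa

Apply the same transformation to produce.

yaymelo

The shift depends on letter class: consonant s→b is +9, but vowel i→s is +10. The rule splits by letter class: vowels +10, consonants +9.
Applying it to produce: p(cons)+9=y, r(cons)+9=a, o(vowel)+10=y, d(cons)+9=m, u(vowel)+10=e, c(cons)+9=l, e(vowel)+10=o.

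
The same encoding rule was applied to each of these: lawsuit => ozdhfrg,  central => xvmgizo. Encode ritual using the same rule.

irgfzo

This is the alphabet-reversal cipher (Atbash): a becomes z, b becomes y, etc.
Applying it to ritual: r↔i, i↔r, t↔g, u↔f, a↔z, l↔o.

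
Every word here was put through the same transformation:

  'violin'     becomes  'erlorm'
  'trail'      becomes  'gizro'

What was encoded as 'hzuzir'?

This is the alphabet-reversal cipher (Atbash): a becomes z, b becomes y, etc.
Reversing it on hzuzir: h↔s, z↔a, u↔f, z↔a, i↔r, r↔i.

safari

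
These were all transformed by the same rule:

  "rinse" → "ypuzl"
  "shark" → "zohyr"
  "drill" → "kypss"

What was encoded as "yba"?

rut

Compare letters: r→y is +7, i→p is +7, n→u is +7 — a constant shift. It's a constant shift of +7 (ROT7).
Undoing it on yba: y−7=r, b−7=u, a−7=t.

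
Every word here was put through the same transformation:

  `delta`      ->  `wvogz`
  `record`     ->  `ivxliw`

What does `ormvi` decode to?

liner

Each pair mirrors across the alphabet (d↔w, e↔v, l↔o): positions sum to 25. Each letter is replaced by its mirror in the alphabet: a↔z, b↔y, c↔x, and so on (the Atbash cipher).
Reversing it on ormvi: o↔l, r↔i, m↔n, v↔e, i↔r.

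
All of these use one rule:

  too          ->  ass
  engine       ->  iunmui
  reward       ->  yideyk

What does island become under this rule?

Vowels shift forward by 4 and consonants shift forward by 7.
Applying it to island: i(vowel)+4=m, s(cons)+7=z, l(cons)+7=s, a(vowel)+4=e, n(cons)+7=u, d(cons)+7=k.

mzseuk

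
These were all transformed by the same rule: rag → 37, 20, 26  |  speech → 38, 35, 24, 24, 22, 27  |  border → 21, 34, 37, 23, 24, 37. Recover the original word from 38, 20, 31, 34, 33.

r is letter #18 and maps to 37: an offset of 19. Letters become their 1-based position plus 19 (so a→20, b→21, …).
Decoding 38, 20, 31, 34, 33: 38→(38−19)÷1=19=s, 20→(20−19)÷1=1=a, 31→(31−19)÷1=12=l, 34→(34−19)÷1=15=o, 33→(33−19)÷1=14=n.

salon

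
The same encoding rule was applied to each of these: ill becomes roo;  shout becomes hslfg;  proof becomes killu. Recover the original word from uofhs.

flush

Each pair mirrors across the alphabet (i↔r, l↔o, l↔o): positions sum to 25. Each letter is replaced by its mirror in the alphabet: a↔z, b↔y, c↔x, and so on (the Atbash cipher).
Reversing it on uofhs: u↔f, o↔l, f↔u, h↔s, s↔h.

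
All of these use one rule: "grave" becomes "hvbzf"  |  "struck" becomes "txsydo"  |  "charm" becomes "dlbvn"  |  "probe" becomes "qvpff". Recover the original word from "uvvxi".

truth

Shifts by position in grave: pos 0: g→h (+1), pos 1: r→v (+4), pos 2: a→b (+1), pos 3: v→z (+4) — repeating every 2. A repeating key of period 2 is used — shifts +1, +4 over and over.
Undoing it on uvvxi: u−1=t, v−4=r, v−1=u, x−4=t, i−1=h.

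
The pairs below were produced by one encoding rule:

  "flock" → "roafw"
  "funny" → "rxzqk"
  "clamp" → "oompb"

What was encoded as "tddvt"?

harsh

Shifts by position in flock: pos 0: f→r (+12), pos 1: l→o (+3), pos 2: o→a (+12), pos 3: c→f (+3) — repeating every 2. The shifts repeat in a cycle of length 2: positions 0,1,… shift by +12, +3, then the pattern repeats.
Reversing it on tddvt: t−12=h, d−3=a, d−12=r, v−3=s, t−12=h.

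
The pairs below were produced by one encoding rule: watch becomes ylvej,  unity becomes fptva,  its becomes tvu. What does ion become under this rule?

Vowels shift forward by 11 and consonants shift forward by 2.
For ion: i(vowel)+11=t, o(vowel)+11=z, n(cons)+2=p.

tzp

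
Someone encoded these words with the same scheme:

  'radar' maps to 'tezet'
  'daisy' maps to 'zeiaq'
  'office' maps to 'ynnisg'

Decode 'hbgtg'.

Treating letters as 0–25, the rule is x ↦ 7x + 4 (mod 26).
Reversing it on hbgtg: h(7)→15·(7−4)≡19=t; b(1)→15·(1−4)≡7=h; g(6)→15·(6−4)≡4=e; t(19)→15·(19−4)≡17=r; g(6)→15·(6−4)≡4=e (all mod 26).

there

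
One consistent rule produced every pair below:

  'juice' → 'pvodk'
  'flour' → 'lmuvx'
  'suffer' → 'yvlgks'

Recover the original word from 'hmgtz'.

Shifts by position in juice: pos 0: j→p (+6), pos 1: u→v (+1), pos 2: i→o (+6), pos 3: c→d (+1) — repeating every 2. It's a Vigenère-style cipher with numeric key [6,1]: position i shifts by key[i mod 2].
Undoing it on hmgtz: h−6=b, m−1=l, g−6=a, t−1=s, z−6=t.

blast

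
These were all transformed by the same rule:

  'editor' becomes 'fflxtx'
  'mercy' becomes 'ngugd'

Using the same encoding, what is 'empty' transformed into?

fosxd

In editor: e→f is +1, d→f is +2, i→l is +3, t→x is +4 — the shift increases by 1 each position. Each letter shifts forward by (position + 1), i.e. 1, 2, 3, … — the shift grows by one for each successive letter.
For empty: e+1=f, m+2=o, p+3=s, t+4=x, y+5=d.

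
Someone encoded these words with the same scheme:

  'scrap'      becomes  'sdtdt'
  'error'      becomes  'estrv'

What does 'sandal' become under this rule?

In scrap: s→s is +0, c→d is +1, r→t is +2, a→d is +3 — the shift increases by 1 each position. Letter i (0-indexed) is shifted by i+0, so successive shifts are 0, 1, 2, ….
Applying it to sandal: s+0=s, a+1=b, n+2=p, d+3=g, a+4=e, l+5=q.

sbpgeq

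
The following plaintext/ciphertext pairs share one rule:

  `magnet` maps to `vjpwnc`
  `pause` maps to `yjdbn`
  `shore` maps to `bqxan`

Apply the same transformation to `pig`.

Every letter moves 9 places later in the alphabet, wrapping around z→a.
For pig: p+9=y, i+9=r, g+9=p.

yrp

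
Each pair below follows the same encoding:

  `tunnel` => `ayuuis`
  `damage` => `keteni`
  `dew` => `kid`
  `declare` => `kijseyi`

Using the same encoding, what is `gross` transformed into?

The shift depends on letter class: consonant t→a is +7, but vowel u→y is +4. Two shifts are in play — +4 for a/e/i/o/u, +7 for every other letter.
For gross: g(cons)+7=n, r(cons)+7=y, o(vowel)+4=s, s(cons)+7=z, s(cons)+7=z.

nyszz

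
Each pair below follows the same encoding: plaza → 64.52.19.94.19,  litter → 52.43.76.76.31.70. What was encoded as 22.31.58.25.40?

p(#16)→64 and l(#12)→52: differences scale by 3, so n = 3·pos + 16. With a=1..z=26, the number is 3·pos + 16.
Undoing it on 22.31.58.25.40: 22→(22−16)÷3=2=b, 31→(31−16)÷3=5=e, 58→(58−16)÷3=14=n, 25→(25−16)÷3=3=c, 40→(40−16)÷3=8=h.

bench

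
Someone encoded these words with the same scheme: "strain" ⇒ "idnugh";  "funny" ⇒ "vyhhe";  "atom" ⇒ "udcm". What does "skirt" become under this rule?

iwgnd

This is an affine cipher: with a=0,…,z=25, each position x becomes (21x+20) mod 26.
On skirt: s(18)→21·18+20≡8=i; k(10)→21·10+20≡22=w; i(8)→21·8+20≡6=g; r(17)→21·17+20≡13=n; t(19)→21·19+20≡3=d (all mod 26).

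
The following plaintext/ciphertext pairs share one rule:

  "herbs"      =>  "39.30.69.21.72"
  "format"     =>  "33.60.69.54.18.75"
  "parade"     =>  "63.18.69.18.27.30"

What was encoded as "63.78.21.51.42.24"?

h(#8)→39 and e(#5)→30: differences scale by 3, so n = 3·pos + 15. Each letter becomes 3×(its alphabet position, a=1..z=26) + 15.
Undoing it on 63.78.21.51.42.24: 63→(63−15)÷3=16=p, 78→(78−15)÷3=21=u, 21→(21−15)÷3=2=b, 51→(51−15)÷3=12=l, 42→(42−15)÷3=9=i, 24→(24−15)÷3=3=c.

public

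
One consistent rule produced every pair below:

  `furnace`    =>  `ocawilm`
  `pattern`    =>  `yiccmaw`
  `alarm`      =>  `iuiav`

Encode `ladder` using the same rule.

Vowels shift forward by 8 and consonants shift forward by 9.
For ladder: l(cons)+9=u, a(vowel)+8=i, d(cons)+9=m, d(cons)+9=m, e(vowel)+8=m, r(cons)+9=a.

uimmma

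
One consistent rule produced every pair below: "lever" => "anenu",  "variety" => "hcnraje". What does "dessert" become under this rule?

The output letters match the input read backwards, each shifted +9: lever reversed is revel. The word is reversed, then every letter is shifted forward by 9.
For dessert: reverse → tressed; then shift: t+9=c, r+9=a, e+9=n, s+9=b, s+9=b, e+9=n, d+9=m.

canbbnm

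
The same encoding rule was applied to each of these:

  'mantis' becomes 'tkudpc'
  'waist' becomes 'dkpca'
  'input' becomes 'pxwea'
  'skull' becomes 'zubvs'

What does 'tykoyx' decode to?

The shifts repeat in a cycle of length 2: positions 0,1,… shift by +7, +10, then the pattern repeats.
Reversing it on tykoyx: t−7=m, y−10=o, k−7=d, o−10=e, y−7=r, x−10=n.

modern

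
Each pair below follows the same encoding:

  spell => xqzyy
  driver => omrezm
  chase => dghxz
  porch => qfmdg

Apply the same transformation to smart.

xjhmi

This is an affine cipher: with a=0,…,z=25, each position x becomes (11x+7) mod 26.
Applying it to smart: s(18)→11·18+7≡23=x; m(12)→11·12+7≡9=j; a(0)→11·0+7≡7=h; r(17)→11·17+7≡12=m; t(19)→11·19+7≡8=i (all mod 26).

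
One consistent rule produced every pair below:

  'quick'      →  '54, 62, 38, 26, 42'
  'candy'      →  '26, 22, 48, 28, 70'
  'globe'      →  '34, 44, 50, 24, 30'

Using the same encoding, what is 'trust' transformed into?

60, 56, 62, 58, 60

q(#17)→54 and u(#21)→62: differences scale by 2, so n = 2·pos + 20. With a=1..z=26, the number is 2·pos + 20.
For trust: t=20→60, r=18→56, u=21→62, s=19→58, t=20→60.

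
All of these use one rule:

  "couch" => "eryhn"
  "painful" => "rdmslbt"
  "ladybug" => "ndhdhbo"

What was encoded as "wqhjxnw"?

undergo

In couch: c→e is +2, o→r is +3, u→y is +4, c→h is +5 — the shift increases by 1 each position. The shift increases by 1 at each position, starting from +2: 2, 3, 4, ….
Undoing it on wqhjxnw: w−2=u, q−3=n, h−4=d, j−5=e, x−6=r, n−7=g, w−8=o.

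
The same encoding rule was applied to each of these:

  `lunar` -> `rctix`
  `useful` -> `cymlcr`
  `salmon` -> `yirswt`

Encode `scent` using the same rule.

Vowels shift forward by 8 and consonants shift forward by 6.
Applying it to scent: s(cons)+6=y, c(cons)+6=i, e(vowel)+8=m, n(cons)+6=t, t(cons)+6=z.

yimtz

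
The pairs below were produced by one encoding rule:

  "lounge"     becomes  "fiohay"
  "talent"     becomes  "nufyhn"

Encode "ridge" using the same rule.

lcxay

Compare letters: l→f is +20, o→i is +20, u→o is +20 — a constant shift. Each letter is shifted forward by 20 in the alphabet (a Caesar shift of +20).
For ridge: r+20=l, i+20=c, d+20=x, g+20=a, e+20=y.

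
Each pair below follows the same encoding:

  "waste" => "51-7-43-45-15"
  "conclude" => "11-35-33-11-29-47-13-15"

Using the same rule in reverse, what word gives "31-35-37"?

mop

w(#23)→51 and a(#1)→7: differences scale by 2, so n = 2·pos + 5. With a=1..z=26, the number is 2·pos + 5.
Undoing it on 31-35-37: 31→(31−5)÷2=13=m, 35→(35−5)÷2=15=o, 37→(37−5)÷2=16=p.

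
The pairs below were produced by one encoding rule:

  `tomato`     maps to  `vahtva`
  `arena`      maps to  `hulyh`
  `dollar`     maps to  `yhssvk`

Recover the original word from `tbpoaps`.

lithium

The output letters match the input read backwards, each shifted +7: tomato reversed is otamot. Two steps: reverse the string, then apply a Caesar shift of +7.
Undoing it on tbpoaps: shift back: t−7=m, b−7=u, p−7=i, o−7=h, a−7=t, p−7=i, s−7=l → muihtil; then reverse → lithium.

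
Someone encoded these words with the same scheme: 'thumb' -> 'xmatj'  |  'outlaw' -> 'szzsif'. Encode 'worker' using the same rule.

In thumb: t→x is +4, h→m is +5, u→a is +6, m→t is +7 — the shift increases by 1 each position. The shift increases by 1 at each position, starting from +4: 4, 5, 6, ….
On worker: w+4=a, o+5=t, r+6=x, k+7=r, e+8=m, r+9=a.

atxrma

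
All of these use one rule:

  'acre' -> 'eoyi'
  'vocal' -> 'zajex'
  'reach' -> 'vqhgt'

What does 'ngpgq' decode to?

juice

It's a Vigenère-style cipher with numeric key [4,12,7]: position i shifts by key[i mod 3].
Decoding ngpgq: n−4=j, g−12=u, p−7=i, g−4=c, q−12=e.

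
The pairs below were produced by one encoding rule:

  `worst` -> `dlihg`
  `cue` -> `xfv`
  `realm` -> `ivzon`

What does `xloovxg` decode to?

collect

Each pair mirrors across the alphabet (w↔d, o↔l, r↔i): positions sum to 25. Each letter is replaced by its mirror in the alphabet: a↔z, b↔y, c↔x, and so on (the Atbash cipher).
Undoing it on xloovxg: x↔c, l↔o, o↔l, o↔l, v↔e, x↔c, g↔t.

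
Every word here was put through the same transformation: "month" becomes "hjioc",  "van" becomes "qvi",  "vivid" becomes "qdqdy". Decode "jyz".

Every letter moves 21 places later in the alphabet, wrapping around z→a.
Reversing it on jyz: j−21=o, y−21=d, z−21=e.

ode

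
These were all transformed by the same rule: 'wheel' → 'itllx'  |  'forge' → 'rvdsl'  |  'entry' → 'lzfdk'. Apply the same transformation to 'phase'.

The shift depends on letter class: consonant w→i is +12, but vowel e→l is +7. Two shifts are in play — +7 for a/e/i/o/u, +12 for every other letter.
On phase: p(cons)+12=b, h(cons)+12=t, a(vowel)+7=h, s(cons)+12=e, e(vowel)+7=l.

bthel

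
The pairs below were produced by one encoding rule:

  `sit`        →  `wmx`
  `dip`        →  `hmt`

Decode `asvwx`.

Every letter moves 4 places later in the alphabet, wrapping around z→a.
Reversing it on asvwx: a−4=w, s−4=o, v−4=r, w−4=s, x−4=t.

worst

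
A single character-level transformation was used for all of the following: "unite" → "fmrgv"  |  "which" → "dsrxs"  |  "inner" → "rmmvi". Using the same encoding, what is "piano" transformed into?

krzml

Each pair mirrors across the alphabet (u↔f, n↔m, i↔r): positions sum to 25. Letters are reflected about the middle of the alphabet (position → 25−position): Atbash.
Applying it to piano: p↔k, i↔r, a↔z, n↔m, o↔l.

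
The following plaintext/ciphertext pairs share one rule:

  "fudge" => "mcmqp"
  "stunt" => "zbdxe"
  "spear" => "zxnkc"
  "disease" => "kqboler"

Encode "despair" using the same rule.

In fudge: f→m is +7, u→c is +8, d→m is +9, g→q is +10 — the shift increases by 1 each position. Each letter shifts forward by (position + 7), i.e. 7, 8, 9, … — the shift grows by one for each successive letter.
Applying it to despair: d+7=k, e+8=m, s+9=b, p+10=z, a+11=l, i+12=u, r+13=e.

kmbzlue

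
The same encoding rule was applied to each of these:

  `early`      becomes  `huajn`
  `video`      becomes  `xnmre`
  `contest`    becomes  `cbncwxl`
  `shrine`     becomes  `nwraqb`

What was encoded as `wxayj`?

apron

The output letters match the input read backwards, each shifted +9: early reversed is ylrae. Read the word backwards and shift each letter +9.
Reversing it on wxayj: shift back: w−9=n, x−9=o, a−9=r, y−9=p, j−9=a → norpa; then reverse → apron.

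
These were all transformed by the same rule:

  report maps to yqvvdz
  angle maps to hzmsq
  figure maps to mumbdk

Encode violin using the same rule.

cuusut

Shifts by position in report: pos 0: r→y (+7), pos 1: e→q (+12), pos 2: p→v (+6), pos 3: o→v (+7), pos 4: r→d (+12), pos 5: t→z (+6) — repeating every 3. It's a Vigenère-style cipher with numeric key [7,12,6]: position i shifts by key[i mod 3].
On violin: v+7=c, i+12=u, o+6=u, l+7=s, i+12=u, n+6=t.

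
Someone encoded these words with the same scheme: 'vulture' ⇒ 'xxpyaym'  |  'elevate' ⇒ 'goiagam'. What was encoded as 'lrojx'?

joker

In vulture: v→x is +2, u→x is +3, l→p is +4, t→y is +5 — the shift increases by 1 each position. Letter i (0-indexed) is shifted by i+2, so successive shifts are 2, 3, 4, ….
Decoding lrojx: l−2=j, r−3=o, o−4=k, j−5=e, x−6=r.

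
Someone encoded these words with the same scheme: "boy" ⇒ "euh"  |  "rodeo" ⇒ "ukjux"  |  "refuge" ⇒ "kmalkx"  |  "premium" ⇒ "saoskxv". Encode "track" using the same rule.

The output letters match the input read backwards, each shifted +6: boy reversed is yob. Read the word backwards and shift each letter +6.
Applying it to track: reverse → kcart; then shift: k+6=q, c+6=i, a+6=g, r+6=x, t+6=z.

qigxz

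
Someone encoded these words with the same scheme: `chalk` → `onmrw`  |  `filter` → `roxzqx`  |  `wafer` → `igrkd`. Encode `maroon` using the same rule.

ygduat

Shifts by position in chalk: pos 0: c→o (+12), pos 1: h→n (+6), pos 2: a→m (+12), pos 3: l→r (+6) — repeating every 2. A repeating key of period 2 is used — shifts +12, +6 over and over.
For maroon: m+12=y, a+6=g, r+12=d, o+6=u, o+12=a, n+6=t.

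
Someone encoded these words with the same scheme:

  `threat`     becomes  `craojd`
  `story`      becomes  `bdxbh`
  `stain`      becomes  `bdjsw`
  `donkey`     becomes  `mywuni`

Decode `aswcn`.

Shifts by position in threat: pos 0: t→c (+9), pos 1: h→r (+10), pos 2: r→a (+9), pos 3: e→o (+10) — repeating every 2. The shifts repeat in a cycle of length 2: positions 0,1,… shift by +9, +10, then the pattern repeats.
Decoding aswcn: a−9=r, s−10=i, w−9=n, c−10=s, n−9=e.

rinse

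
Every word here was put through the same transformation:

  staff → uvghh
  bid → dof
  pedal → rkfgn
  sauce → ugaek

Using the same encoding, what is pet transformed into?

Vowels shift forward by 6 and consonants shift forward by 2.
On pet: p(cons)+2=r, e(vowel)+6=k, t(cons)+2=v.

rkv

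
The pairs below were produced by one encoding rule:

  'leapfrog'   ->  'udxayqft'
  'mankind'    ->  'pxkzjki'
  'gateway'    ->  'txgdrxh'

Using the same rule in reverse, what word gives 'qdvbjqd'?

require

l(11)→u(20) and e(4)→d(3) fit y≡21x+23 (mod 26); the inverse of 21 mod 26 is 5. Treating letters as 0–25, the rule is x ↦ 21x + 23 (mod 26).
Decoding qdvbjqd: q(16)→5·(16−23)≡17=r; d(3)→5·(3−23)≡4=e; v(21)→5·(21−23)≡16=q; b(1)→5·(1−23)≡20=u; j(9)→5·(9−23)≡8=i; q(16)→5·(16−23)≡17=r; d(3)→5·(3−23)≡4=e (all mod 26).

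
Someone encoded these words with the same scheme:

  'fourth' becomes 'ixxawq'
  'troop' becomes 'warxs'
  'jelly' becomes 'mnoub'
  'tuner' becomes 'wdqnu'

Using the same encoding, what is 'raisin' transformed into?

ujlblw

Shifts by position in fourth: pos 0: f→i (+3), pos 1: o→x (+9), pos 2: u→x (+3), pos 3: r→a (+9) — repeating every 2. The shifts repeat in a cycle of length 2: positions 0,1,… shift by +3, +9, then the pattern repeats.
For raisin: r+3=u, a+9=j, i+3=l, s+9=b, i+3=l, n+9=w.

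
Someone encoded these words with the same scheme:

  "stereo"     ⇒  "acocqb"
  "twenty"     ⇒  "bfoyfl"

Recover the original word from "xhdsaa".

Letter i (0-indexed) is shifted by i+8, so successive shifts are 8, 9, 10, ….
Undoing it on xhdsaa: x−8=p, h−9=y, d−10=t, s−11=h, a−12=o, a−13=n.

python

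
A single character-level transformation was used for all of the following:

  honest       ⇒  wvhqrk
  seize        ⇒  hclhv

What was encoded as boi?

The output letters match the input read backwards, each shifted +3: honest reversed is tsenoh. Two steps: reverse the string, then apply a Caesar shift of +3.
Undoing it on boi: shift back: b−3=y, o−3=l, i−3=f → ylf; then reverse → fly.

fly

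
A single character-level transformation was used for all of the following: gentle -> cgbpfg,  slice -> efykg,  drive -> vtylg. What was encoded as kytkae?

g(6)→c(2) and e(4)→g(6) fit y≡11x+14 (mod 26); the inverse of 11 mod 26 is 19. Each letter's alphabet position (a=0..z=25) is mapped through 11·x+14 mod 26 — an affine cipher.
Reversing it on kytkae: k(10)→19·(10−14)≡2=c; y(24)→19·(24−14)≡8=i; t(19)→19·(19−14)≡17=r; k(10)→19·(10−14)≡2=c; a(0)→19·(0−14)≡20=u; e(4)→19·(4−14)≡18=s (all mod 26).

circus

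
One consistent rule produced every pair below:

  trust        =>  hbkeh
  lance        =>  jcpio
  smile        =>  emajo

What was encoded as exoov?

sheep

This is an affine cipher: with a=0,…,z=25, each position x becomes (3x+2) mod 26.
Undoing it on exoov: e(4)→9·(4−2)≡18=s; x(23)→9·(23−2)≡7=h; o(14)→9·(14−2)≡4=e; o(14)→9·(14−2)≡4=e; v(21)→9·(21−2)≡15=p (all mod 26).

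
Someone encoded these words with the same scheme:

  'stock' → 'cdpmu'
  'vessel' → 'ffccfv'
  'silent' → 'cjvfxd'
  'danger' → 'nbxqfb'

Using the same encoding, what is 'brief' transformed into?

The shift depends on letter class: consonant s→c is +10, but vowel o→p is +1. Vowels shift forward by 1 and consonants shift forward by 10.
On brief: b(cons)+10=l, r(cons)+10=b, i(vowel)+1=j, e(vowel)+1=f, f(cons)+10=p.

lbjfp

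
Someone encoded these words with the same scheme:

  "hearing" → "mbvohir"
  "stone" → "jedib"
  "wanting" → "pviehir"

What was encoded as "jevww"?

staff

h(7)→m(12) and e(4)→b(1) fit y≡21x+21 (mod 26); the inverse of 21 mod 26 is 5. This is an affine cipher: with a=0,…,z=25, each position x becomes (21x+21) mod 26.
Reversing it on jevww: j(9)→5·(9−21)≡18=s; e(4)→5·(4−21)≡19=t; v(21)→5·(21−21)≡0=a; w(22)→5·(22−21)≡5=f; w(22)→5·(22−21)≡5=f (all mod 26).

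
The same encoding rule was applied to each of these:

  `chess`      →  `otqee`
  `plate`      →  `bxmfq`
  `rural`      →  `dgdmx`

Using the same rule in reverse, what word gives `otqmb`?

Every letter moves 12 places later in the alphabet, wrapping around z→a.
Decoding otqmb: o−12=c, t−12=h, q−12=e, m−12=a, b−12=p.

cheap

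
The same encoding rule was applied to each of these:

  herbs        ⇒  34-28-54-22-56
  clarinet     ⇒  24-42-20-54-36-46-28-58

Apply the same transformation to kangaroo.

40-20-46-32-20-54-48-48

h(#8)→34 and e(#5)→28: differences scale by 2, so n = 2·pos + 18. Each letter becomes 2×(its alphabet position, a=1..z=26) + 18.
For kangaroo: k=11→40, a=1→20, n=14→46, g=7→32, a=1→20, r=18→54, o=15→48, o=15→48.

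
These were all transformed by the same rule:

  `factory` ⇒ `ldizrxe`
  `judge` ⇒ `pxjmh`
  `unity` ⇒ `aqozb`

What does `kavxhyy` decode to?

Shifts by position in factory: pos 0: f→l (+6), pos 1: a→d (+3), pos 2: c→i (+6), pos 3: t→z (+6), pos 4: o→r (+3), pos 5: r→x (+6) — repeating every 3. It's a Vigenère-style cipher with numeric key [6,3,6]: position i shifts by key[i mod 3].
Undoing it on kavxhyy: k−6=e, a−3=x, v−6=p, x−6=r, h−3=e, y−6=s, y−6=s.

express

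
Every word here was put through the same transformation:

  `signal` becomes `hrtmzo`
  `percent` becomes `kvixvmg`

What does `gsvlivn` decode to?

theorem

Each pair mirrors across the alphabet (s↔h, i↔r, g↔t): positions sum to 25. Each letter is replaced by its mirror in the alphabet: a↔z, b↔y, c↔x, and so on (the Atbash cipher).
Decoding gsvlivn: g↔t, s↔h, v↔e, l↔o, i↔r, v↔e, n↔m.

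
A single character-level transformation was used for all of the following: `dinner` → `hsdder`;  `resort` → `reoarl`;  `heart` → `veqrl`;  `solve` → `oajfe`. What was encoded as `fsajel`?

d(3)→h(7) and i(8)→s(18) fit y≡23x+16 (mod 26); the inverse of 23 mod 26 is 17. Treating letters as 0–25, the rule is x ↦ 23x + 16 (mod 26).
Undoing it on fsajel: f(5)→17·(5−16)≡21=v; s(18)→17·(18−16)≡8=i; a(0)→17·(0−16)≡14=o; j(9)→17·(9−16)≡11=l; e(4)→17·(4−16)≡4=e; l(11)→17·(11−16)≡19=t (all mod 26).

violet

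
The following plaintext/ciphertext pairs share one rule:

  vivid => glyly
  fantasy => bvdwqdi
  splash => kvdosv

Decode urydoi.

The output letters match the input read backwards, each shifted +3: vivid reversed is diviv. Read the word backwards and shift each letter +3.
Reversing it on urydoi: shift back: u−3=r, r−3=o, y−3=v, d−3=a, o−3=l, i−3=f → rovalf; then reverse → flavor.

flavor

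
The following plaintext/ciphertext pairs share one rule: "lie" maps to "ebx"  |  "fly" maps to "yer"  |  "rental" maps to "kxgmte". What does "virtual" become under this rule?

Compare letters: l→e is +19, i→b is +19, e→x is +19 — a constant shift. Every letter moves 19 places later in the alphabet, wrapping around z→a.
Applying it to virtual: v+19=o, i+19=b, r+19=k, t+19=m, u+19=n, a+19=t, l+19=e.

obkmnte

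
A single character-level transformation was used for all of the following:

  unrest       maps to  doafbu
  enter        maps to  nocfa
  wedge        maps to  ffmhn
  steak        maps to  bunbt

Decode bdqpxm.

The shifts repeat in a cycle of length 2: positions 0,1,… shift by +9, +1, then the pattern repeats.
Decoding bdqpxm: b−9=s, d−1=c, q−9=h, p−1=o, x−9=o, m−1=l.

school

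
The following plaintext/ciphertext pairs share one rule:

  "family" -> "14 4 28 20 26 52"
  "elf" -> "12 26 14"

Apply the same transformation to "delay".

f(#6)→14 and a(#1)→4: differences scale by 2, so n = 2·pos + 2. The formula is n = 2×(alphabet index, a=1) + 2.
On delay: d=4→10, e=5→12, l=12→26, a=1→4, y=25→52.

10 12 26 4 52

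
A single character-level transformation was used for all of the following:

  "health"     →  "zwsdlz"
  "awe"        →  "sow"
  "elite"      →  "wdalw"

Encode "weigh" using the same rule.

owayz

Compare letters: h→z is +18, e→w is +18, a→s is +18 — a constant shift. It's a constant shift of +18 (ROT18).
For weigh: w+18=o, e+18=w, i+18=a, g+18=y, h+18=z.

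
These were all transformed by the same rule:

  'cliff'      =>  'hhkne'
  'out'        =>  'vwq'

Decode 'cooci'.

gamma

The output letters match the input read backwards, each shifted +2: cliff reversed is ffilc. Two steps: reverse the string, then apply a Caesar shift of +2.
Decoding cooci: shift back: c−2=a, o−2=m, o−2=m, c−2=a, i−2=g → ammag; then reverse → gamma.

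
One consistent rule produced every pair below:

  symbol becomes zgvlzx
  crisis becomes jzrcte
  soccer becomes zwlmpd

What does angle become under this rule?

hvpvp

In symbol: s→z is +7, y→g is +8, m→v is +9, b→l is +10 — the shift increases by 1 each position. Letter i (0-indexed) is shifted by i+7, so successive shifts are 7, 8, 9, ….
For angle: a+7=h, n+8=v, g+9=p, l+10=v, e+11=p.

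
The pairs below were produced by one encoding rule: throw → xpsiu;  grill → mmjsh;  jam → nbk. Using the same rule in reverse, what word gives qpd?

The output letters match the input read backwards, each shifted +1: throw reversed is worht. Read the word backwards and shift each letter +1.
Decoding qpd: shift back: q−1=p, p−1=o, d−1=c → poc; then reverse → cop.

cop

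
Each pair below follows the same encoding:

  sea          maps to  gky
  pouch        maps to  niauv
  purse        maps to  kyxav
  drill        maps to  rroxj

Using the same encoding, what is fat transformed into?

zgl

The output letters match the input read backwards, each shifted +6: sea reversed is aes. Read the word backwards and shift each letter +6.
For fat: reverse → taf; then shift: t+6=z, a+6=g, f+6=l.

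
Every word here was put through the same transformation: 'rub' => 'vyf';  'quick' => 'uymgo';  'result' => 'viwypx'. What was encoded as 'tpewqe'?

Compare letters: r→v is +4, u→y is +4, b→f is +4 — a constant shift. It's a constant shift of +4 (ROT4).
Undoing it on tpewqe: t−4=p, p−4=l, e−4=a, w−4=s, q−4=m, e−4=a.

plasma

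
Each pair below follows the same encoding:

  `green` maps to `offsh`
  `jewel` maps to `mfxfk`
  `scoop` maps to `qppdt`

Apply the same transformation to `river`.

sfwjs

The word is reversed, then every letter is shifted forward by 1.
For river: reverse → revir; then shift: r+1=s, e+1=f, v+1=w, i+1=j, r+1=s.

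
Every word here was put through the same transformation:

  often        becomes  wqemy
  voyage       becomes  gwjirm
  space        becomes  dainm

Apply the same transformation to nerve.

The shift depends on letter class: consonant f→q is +11, but vowel o→w is +8. The rule splits by letter class: vowels +8, consonants +11.
Applying it to nerve: n(cons)+11=y, e(vowel)+8=m, r(cons)+11=c, v(cons)+11=g, e(vowel)+8=m.

ymcgm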